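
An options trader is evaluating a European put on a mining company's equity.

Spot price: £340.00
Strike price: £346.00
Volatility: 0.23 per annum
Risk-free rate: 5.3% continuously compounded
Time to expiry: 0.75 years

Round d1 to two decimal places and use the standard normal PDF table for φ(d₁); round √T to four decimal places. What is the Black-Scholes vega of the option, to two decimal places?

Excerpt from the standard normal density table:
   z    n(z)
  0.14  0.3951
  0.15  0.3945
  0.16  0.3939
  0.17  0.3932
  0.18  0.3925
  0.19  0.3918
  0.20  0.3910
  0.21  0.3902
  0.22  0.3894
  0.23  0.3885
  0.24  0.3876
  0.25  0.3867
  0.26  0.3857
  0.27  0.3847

T = 0.75;  σ√T = 0.1992
d₁ = [ln(340/346) + (0.053 + 0.23²/2)·0.75] / 0.1992 = [-0.0175 + 0.0596] / 0.1992 = 0.2113 ≈ 0.21
√T = √0.75 = 0.8660
φ(d₁) = φ(0.21) = 0.3902
vega = S·φ(d₁)·√T = 340·0.3902·0.8660 = 114.8905
(The call has the same vega.)

114.89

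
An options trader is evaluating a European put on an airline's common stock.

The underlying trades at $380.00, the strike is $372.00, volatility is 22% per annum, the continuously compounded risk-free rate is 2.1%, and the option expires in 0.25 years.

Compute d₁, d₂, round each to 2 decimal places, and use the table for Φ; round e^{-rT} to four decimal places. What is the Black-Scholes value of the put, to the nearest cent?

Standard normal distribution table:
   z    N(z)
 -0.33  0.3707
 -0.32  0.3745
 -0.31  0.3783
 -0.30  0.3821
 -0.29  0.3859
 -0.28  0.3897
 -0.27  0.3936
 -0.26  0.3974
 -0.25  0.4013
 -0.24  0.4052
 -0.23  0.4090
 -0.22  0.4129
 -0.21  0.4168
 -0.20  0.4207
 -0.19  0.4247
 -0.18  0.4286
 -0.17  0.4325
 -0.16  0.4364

σ√T = 0.22 × 0.5000 = 0.1100
d₁ = [ln(380/372) + (0.021 + ½·0.22²)·0.25] / (σ√T) = (0.0213 + 0.0113) / 0.1100 = 0.2962 ⇒ 0.30
d₂ = 0.2962 − 0.1100 = 0.1862 ⇒ 0.19
e^(−rT) = e^(−0.021·0.25) = 0.9948
N(−d₂) = N(-0.19) = 0.4247;  N(−d₁) = N(-0.30) = 0.3821
P = 372·0.9948·0.4247 − 380·0.3821 = 157.1669 − 145.1980 = 11.9689

$11.97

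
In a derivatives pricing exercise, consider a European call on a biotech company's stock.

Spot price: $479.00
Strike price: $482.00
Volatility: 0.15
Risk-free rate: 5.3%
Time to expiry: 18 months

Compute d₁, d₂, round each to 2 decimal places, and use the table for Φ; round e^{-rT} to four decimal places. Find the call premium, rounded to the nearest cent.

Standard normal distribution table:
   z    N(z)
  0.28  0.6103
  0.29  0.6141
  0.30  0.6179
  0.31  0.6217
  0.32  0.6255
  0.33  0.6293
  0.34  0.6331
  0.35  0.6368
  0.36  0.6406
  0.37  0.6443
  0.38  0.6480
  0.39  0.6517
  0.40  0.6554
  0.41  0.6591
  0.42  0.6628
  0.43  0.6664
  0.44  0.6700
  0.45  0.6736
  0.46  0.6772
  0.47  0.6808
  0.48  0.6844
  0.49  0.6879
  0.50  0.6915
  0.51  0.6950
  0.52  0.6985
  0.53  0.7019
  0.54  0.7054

σ√T = 0.15·√1.5 = 0.1837
d₁ = [ln(479/482) + (0.053 + ½·0.15²)·1.5] / (σ√T) = (-0.0062 + 0.0964) / 0.1837 = 0.4906 → 0.49
d₂ = 0.4906 − 0.1837 = 0.3069 → 0.31
e^(−rT) = e^(−0.053·1.5) = 0.9236
N(d₁) = N(0.49) = 0.6879;  N(d₂) = N(0.31) = 0.6217
C = 479·0.6879 − 482·0.9236·0.6217 = 329.5041 − 276.7654 = 52.7387

$52.74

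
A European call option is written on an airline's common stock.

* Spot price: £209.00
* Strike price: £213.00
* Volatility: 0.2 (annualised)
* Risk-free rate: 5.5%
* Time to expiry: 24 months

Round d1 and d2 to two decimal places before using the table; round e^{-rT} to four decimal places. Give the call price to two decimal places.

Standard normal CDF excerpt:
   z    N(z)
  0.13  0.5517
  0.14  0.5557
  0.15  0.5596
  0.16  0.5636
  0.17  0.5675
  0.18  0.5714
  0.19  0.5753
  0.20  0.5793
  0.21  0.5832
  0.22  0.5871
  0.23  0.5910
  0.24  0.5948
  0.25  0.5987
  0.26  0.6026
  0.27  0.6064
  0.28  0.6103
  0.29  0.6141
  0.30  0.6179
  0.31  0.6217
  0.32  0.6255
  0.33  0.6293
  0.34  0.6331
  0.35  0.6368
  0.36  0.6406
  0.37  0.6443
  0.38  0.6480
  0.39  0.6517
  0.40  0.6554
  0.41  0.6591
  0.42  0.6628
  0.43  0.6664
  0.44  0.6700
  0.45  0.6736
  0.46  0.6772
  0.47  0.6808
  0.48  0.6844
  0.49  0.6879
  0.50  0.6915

σ√T = 0.2·√2 = 0.2828
d₁ = [ln(209/213) + (0.055 + 0.2²/2)·2] / 0.2828 = [-0.0190 + 0.1500] / 0.2828 = 0.4633 which rounds to 0.46
d₂ = d₁ − σ√T = 0.4633 − 0.2828 = 0.1805 which rounds to 0.18
exp(−rT) = exp(−0.055·2) = 0.8958
N(d₁) = N(0.46) = 0.6772;  N(d₂) = N(0.18) = 0.5714
C = 209·0.6772 − 213·0.8958·0.5714 = 141.5348 − 109.0262 = 32.5086

£32.51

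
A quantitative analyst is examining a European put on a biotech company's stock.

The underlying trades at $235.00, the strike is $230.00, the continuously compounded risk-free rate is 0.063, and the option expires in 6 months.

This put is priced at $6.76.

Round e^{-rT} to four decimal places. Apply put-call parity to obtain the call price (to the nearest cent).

$18.89

exp(−rT) = exp(−0.063·0.5) = 0.9690
Put-call parity: C − P = S − K·e^(−rT) = 235 − 230·0.9690 = 235 − 222.8700 = 12.1300
C = P + (C − P) = 6.76 + (12.1300) = 18.8900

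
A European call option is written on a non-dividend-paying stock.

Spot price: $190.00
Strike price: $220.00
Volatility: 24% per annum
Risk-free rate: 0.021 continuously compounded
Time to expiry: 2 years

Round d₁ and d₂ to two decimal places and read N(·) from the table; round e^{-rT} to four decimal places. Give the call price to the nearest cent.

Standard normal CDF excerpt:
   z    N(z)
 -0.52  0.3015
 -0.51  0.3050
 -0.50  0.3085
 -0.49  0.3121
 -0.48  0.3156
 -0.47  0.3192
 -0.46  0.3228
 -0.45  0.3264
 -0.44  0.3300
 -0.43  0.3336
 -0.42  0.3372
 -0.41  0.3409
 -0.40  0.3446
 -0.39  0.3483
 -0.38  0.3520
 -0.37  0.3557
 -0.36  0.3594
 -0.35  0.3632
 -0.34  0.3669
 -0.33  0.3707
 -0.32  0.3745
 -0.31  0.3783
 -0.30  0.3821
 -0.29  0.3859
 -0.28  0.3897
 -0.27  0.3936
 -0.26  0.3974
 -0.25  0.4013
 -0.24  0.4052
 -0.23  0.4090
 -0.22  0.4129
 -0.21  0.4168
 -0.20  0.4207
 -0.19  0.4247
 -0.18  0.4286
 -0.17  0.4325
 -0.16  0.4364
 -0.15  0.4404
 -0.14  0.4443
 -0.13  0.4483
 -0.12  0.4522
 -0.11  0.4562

$17.84

σ√T = 0.24 × 1.4142 = 0.3394
d₁ = [ln(190/220) + (0.021 + 0.24²/2)·2] / 0.3394 = [-0.1466 + 0.0996] / 0.3394 = -0.1385 which rounds to -0.14
d₂ = d₁ − σ√T = -0.1385 − 0.3394 = -0.4779 which rounds to -0.48
e^(−rT) = e^(−0.021·2) = 0.9589
C = 190·N(-0.14) − 220·0.9589·N(-0.48) = 190·0.4443 − 220·0.9589·0.3156 = 84.4170 − 66.5783 = 17.8387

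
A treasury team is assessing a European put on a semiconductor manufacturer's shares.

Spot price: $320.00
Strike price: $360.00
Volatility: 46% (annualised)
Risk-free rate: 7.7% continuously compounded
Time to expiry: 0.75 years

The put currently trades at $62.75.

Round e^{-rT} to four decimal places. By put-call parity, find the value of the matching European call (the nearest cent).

e^(−rT) = e^(−0.077·0.75) = 0.9439
Put-call parity: C − P = S − K·e^(−rT) = 320 − 360·0.9439 = 320 − 339.8040 = -19.8040
C = P + (C − P) = 62.75 + (-19.8040) = 42.9460

$42.95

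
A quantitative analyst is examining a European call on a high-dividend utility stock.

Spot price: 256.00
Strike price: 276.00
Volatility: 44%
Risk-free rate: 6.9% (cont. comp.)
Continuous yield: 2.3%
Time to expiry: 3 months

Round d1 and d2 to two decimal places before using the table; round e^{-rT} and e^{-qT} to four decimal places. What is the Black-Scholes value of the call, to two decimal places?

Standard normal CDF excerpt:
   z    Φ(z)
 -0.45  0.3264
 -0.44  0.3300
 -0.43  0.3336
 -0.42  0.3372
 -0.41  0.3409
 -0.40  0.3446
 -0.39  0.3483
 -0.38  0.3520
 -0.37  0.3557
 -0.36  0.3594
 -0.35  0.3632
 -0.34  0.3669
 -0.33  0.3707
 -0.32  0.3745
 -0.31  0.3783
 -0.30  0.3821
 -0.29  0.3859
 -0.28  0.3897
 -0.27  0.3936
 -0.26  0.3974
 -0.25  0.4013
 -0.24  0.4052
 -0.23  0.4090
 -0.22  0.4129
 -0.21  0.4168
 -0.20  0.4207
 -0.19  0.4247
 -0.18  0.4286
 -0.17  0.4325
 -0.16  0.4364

15.61

T = 0.25;  σ√T = 0.2200
ln(S/K) + (r − q + σ²/2)T = ln(256/276) + (0.069 − 0.023 + 0.44²/2)·0.25 = -0.0752 + 0.0357 = -0.0395
d₁ = -0.0395 / 0.2200 = -0.1797 → -0.18
d₂ = d₁ − σ√T = -0.1797 − 0.2200 = -0.3997 → -0.40
exp(−qT) = exp(−0.023·0.25) = 0.9943;  exp(−rT) = exp(−0.069·0.25) = 0.9829
C = 256·0.9943·N(-0.18) − 276·0.9829·N(-0.40) = 256·0.9943·0.4286 − 276·0.9829·0.3446 = 109.0962 − 93.4832 = 15.6130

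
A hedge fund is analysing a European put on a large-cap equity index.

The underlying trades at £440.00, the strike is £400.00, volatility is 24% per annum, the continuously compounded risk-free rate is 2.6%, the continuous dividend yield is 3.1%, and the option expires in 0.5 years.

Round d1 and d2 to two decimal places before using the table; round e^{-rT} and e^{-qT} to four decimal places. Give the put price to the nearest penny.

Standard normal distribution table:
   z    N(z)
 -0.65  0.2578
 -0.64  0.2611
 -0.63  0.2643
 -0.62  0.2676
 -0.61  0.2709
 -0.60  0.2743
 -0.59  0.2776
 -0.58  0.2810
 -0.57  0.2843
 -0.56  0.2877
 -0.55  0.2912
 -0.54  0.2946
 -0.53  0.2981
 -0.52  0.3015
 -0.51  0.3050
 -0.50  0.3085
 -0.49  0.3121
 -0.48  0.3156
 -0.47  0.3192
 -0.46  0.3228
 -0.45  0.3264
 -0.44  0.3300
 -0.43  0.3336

σ√T = 0.24·√0.5 = 0.1697
d₁ = [ln(440/400) + (0.026 − 0.031 + ½·0.24²)·0.5] / (σ√T) = (0.0953 + 0.0119) / 0.1697 = 0.6317 which rounds to 0.63
d₂ = 0.6317 − 0.1697 = 0.4620 which rounds to 0.46
e^(−qT) = e^(−0.031·0.5) = 0.9846;  e^(−rT) = e^(−0.026·0.5) = 0.9871
P = 400·0.9871·N(-0.46) − 440·0.9846·N(-0.63) = 400·0.9871·0.3228 − 440·0.9846·0.2643 = 127.4544 − 114.5011 = 12.9532

£12.95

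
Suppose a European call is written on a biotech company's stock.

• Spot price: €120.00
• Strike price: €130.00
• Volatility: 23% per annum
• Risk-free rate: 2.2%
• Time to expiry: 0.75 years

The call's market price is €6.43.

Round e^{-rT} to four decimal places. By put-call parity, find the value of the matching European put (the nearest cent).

€14.30

exp(−rT) = exp(−0.022·0.75) = 0.9836
Put-call parity: C − P = S − K·e^(−rT) = 120 − 130·0.9836 = 120 − 127.8680 = -7.8680
P = C − (C − P) = 6.43 − (-7.8680) = 14.2980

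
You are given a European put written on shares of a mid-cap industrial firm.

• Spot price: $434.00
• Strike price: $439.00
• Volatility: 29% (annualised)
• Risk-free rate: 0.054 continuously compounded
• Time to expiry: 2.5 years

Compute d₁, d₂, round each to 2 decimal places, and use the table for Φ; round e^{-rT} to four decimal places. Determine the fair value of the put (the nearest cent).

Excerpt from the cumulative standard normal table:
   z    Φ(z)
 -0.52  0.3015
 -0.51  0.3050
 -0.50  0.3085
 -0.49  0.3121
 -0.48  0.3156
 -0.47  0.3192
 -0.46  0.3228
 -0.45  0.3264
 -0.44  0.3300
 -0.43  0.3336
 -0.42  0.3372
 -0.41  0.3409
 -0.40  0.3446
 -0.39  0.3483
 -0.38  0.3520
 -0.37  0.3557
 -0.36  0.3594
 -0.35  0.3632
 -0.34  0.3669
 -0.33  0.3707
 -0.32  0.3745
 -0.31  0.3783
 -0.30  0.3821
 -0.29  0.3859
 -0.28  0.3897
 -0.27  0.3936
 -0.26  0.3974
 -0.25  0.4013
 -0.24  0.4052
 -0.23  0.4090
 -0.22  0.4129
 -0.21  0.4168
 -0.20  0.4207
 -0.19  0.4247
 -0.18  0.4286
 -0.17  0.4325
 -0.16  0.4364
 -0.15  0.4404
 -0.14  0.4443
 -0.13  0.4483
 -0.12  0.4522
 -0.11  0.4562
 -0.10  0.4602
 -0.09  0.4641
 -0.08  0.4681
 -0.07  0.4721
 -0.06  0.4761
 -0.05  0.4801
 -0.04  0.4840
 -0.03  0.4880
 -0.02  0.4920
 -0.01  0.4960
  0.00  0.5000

$51.75

T = 2.5;  σ√T = 0.4585
ln(S/K) + (r + σ²/2)T = ln(434/439) + (0.054 + 0.29²/2)·2.5 = -0.0115 + 0.2401 = 0.2287
d₁ = 0.2287 / 0.4585 = 0.4987 → 0.50
d₂ = d₁ − σ√T = 0.4987 − 0.4585 = 0.0402 → 0.04
e^(−rT) = e^(−0.054·2.5) = 0.8737
N(−d₂) = N(-0.04) = 0.4840;  N(−d₁) = N(-0.50) = 0.3085
P = 439·0.8737·0.4840 − 434·0.3085 = 185.6403 − 133.8890 = 51.7513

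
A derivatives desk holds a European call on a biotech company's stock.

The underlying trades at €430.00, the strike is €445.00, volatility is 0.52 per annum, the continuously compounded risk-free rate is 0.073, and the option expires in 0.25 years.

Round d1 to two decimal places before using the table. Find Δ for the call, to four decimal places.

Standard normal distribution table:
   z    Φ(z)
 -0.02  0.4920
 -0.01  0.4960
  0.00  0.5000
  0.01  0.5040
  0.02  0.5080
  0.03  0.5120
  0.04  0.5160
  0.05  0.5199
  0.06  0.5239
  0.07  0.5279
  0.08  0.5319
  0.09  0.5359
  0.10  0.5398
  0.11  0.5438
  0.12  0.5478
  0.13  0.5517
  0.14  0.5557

σ√T = 0.52·√0.25 = 0.2600
ln(S/K) + (r + σ²/2)T = ln(430/445) + (0.073 + 0.52²/2)·0.25 = -0.0343 + 0.0520 = 0.0178
d₁ = 0.0178 / 0.2600 = 0.0683 → 0.07
N(d₁) = N(0.07) = 0.5279
Δ_call = N(d₁) = 0.5279

0.5279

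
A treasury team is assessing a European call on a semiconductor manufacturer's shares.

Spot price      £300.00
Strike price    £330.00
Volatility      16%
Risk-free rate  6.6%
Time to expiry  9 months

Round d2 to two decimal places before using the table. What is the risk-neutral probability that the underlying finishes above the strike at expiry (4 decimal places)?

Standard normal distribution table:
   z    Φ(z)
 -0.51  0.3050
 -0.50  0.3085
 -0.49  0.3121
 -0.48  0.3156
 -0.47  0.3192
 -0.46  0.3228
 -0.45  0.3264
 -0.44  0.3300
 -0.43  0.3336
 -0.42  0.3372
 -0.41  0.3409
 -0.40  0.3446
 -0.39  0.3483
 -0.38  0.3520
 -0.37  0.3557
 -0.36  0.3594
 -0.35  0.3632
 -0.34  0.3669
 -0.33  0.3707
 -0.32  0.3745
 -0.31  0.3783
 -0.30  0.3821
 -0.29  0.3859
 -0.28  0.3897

T = 0.75;  σ√T = 0.1386
d₁ = [ln(300/330) + (0.066 + 0.16²/2)·0.75] / 0.1386 = [-0.0953 + 0.0591] / 0.1386 = -0.2613 → -0.26
d₂ = d₁ − σ√T = -0.2613 − 0.1386 = -0.3999 → -0.40
Pr(exercise) under Q = N(d₂) = 0.3446

0.3446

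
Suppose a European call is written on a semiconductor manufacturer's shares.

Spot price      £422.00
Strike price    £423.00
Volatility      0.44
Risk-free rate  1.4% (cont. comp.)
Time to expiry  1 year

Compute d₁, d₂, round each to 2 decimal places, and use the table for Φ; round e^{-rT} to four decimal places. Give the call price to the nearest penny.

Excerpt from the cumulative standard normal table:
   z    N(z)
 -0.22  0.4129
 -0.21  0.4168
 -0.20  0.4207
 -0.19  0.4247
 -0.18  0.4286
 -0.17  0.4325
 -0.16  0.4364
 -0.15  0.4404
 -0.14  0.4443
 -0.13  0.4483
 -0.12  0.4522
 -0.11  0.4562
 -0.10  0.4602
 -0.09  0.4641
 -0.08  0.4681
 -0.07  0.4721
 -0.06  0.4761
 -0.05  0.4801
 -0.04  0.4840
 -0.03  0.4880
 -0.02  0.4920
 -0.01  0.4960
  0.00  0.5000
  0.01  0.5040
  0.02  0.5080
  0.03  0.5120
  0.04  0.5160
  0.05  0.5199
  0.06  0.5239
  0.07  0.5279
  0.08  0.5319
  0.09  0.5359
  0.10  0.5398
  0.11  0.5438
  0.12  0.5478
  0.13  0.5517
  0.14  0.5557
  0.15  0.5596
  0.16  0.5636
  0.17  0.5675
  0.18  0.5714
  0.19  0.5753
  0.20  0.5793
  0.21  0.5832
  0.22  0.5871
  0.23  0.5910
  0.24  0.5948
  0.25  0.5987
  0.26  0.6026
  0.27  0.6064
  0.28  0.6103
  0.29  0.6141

£75.50

T = 1;  σ√T = 0.4400
d₁ = [ln(422/423) + (0.014 + 0.44²/2)·1] / 0.4400 = [-0.0024 + 0.1108] / 0.4400 = 0.2464 → 0.25
d₂ = d₁ − σ√T = 0.2464 − 0.4400 = -0.1936 → -0.19
exp(−rT) = exp(−0.014·1) = 0.9861
C = 422·N(0.25) − 423·0.9861·N(-0.19) = 422·0.5987 − 423·0.9861·0.4247 = 252.6514 − 177.1510 = 75.5004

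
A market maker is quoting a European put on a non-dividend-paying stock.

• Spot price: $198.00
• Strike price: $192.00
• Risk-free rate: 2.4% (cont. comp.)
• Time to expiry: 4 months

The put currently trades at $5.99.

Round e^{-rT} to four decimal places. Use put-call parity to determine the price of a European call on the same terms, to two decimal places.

$13.53

e^(−rT) = e^(−0.024·0.3333) = 0.9920
Put-call parity: C − P = S − K·e^(−rT) = 198 − 192·0.9920 = 198 − 190.4640 = 7.5360
C = P + (C − P) = 5.99 + (7.5360) = 13.5260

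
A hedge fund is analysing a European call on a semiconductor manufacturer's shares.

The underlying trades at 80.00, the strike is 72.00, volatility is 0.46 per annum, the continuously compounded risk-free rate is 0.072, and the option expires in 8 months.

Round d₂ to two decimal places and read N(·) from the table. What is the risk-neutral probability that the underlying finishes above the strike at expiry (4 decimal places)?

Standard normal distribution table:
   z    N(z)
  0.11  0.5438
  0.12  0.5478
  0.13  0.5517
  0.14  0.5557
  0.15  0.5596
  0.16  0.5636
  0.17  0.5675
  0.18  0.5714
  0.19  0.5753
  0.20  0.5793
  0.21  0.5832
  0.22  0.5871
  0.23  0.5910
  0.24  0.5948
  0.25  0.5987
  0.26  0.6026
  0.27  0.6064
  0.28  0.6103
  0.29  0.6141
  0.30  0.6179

σ√T = 0.46 × 0.8165 = 0.3756
ln(S/K) + (r + σ²/2)T = ln(80/72) + (0.072 + 0.46²/2)·0.6667 = 0.1054 + 0.1185 = 0.2239
d₁ = 0.2239 / 0.3756 = 0.5961 ⇒ 0.60
d₂ = d₁ − σ√T = 0.5961 − 0.3756 = 0.2205 ⇒ 0.22
Pr(exercise) under Q = N(d₂) = 0.5871

0.5871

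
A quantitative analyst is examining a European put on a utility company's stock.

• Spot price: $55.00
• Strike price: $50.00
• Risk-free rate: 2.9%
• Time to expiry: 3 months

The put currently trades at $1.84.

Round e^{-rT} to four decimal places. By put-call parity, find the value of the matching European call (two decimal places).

e^(−rT) = e^(−0.029·0.25) = 0.9928
Put-call parity: C − P = S − K·e^(−rT) = 55 − 50·0.9928 = 55 − 49.6400 = 5.3600
C = P + (C − P) = 1.84 + (5.3600) = 7.2000

$7.20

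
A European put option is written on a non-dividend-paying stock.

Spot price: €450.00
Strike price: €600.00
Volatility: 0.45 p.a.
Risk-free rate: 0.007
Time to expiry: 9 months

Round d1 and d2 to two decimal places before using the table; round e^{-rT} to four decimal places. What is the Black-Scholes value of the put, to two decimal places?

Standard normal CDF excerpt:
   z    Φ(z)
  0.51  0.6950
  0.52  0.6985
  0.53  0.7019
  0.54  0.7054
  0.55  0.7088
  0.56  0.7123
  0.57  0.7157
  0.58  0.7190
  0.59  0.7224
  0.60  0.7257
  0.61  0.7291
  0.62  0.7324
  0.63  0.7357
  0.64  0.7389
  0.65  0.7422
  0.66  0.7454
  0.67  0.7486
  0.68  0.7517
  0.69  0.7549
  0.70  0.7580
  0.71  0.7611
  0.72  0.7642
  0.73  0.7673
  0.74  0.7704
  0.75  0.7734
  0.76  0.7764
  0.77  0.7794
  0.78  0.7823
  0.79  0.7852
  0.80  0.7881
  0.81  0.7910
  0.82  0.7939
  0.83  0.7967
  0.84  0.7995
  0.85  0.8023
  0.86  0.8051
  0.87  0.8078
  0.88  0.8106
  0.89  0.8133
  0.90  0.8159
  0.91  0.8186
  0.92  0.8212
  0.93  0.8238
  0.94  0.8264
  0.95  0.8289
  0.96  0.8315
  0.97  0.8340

σ√T = 0.45 × 0.8660 = 0.3897
ln(S/K) + (r + σ²/2)T = ln(450/600) + (0.007 + 0.45²/2)·0.75 = -0.2877 + 0.0812 = -0.2065
d₁ = -0.2065 / 0.3897 = -0.5299 → -0.53
d₂ = d₁ − σ√T = -0.5299 − 0.3897 = -0.9196 → -0.92
exp(−rT) = exp(−0.007·0.75) = 0.9948
P = 600·0.9948·N(0.92) − 450·N(0.53) = 600·0.9948·0.8212 − 450·0.7019 = 490.1579 − 315.8550 = 174.3029

€174.30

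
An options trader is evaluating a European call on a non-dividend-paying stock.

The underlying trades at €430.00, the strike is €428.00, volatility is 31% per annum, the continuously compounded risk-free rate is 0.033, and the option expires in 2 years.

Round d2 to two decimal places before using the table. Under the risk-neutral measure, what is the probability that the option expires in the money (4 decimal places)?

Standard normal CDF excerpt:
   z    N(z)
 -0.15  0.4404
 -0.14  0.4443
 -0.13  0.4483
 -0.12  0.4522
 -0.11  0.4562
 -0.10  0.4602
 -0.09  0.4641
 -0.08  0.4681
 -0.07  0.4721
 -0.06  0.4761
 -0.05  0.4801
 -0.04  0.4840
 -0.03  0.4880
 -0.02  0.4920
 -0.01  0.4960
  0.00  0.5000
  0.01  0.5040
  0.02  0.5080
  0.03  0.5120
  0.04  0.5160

σ√T = 0.31 × 1.4142 = 0.4384
d₁ = [ln(430/428) + (0.033 + 0.31²/2)·2] / 0.4384 = [0.0047 + 0.1621] / 0.4384 = 0.3804 which rounds to 0.38
d₂ = d₁ − σ√T = 0.3804 − 0.4384 = -0.0580 which rounds to -0.06
Risk-neutral Pr[S_T > K] = N(d₂) = N(-0.06) = 0.4761

0.4761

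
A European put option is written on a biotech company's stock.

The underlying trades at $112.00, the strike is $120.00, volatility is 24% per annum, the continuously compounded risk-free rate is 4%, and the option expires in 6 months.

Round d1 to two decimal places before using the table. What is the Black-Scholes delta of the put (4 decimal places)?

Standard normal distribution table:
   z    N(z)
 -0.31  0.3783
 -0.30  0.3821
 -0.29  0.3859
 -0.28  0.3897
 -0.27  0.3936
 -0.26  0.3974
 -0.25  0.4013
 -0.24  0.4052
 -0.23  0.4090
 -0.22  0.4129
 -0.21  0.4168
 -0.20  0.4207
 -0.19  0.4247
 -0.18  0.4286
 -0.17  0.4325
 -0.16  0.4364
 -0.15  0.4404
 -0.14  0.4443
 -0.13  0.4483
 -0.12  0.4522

σ√T = 0.24·√0.5 = 0.1697
ln(S/K) + (r + σ²/2)T = ln(112/120) + (0.04 + 0.24²/2)·0.5 = -0.0690 + 0.0344 = -0.0346
d₁ = -0.0346 / 0.1697 = -0.2038 which rounds to -0.20
N(d₁) = N(-0.20) = 0.4207
Δ_put = N(d₁) − 1 = 0.4207 − 1 = -0.5793

-0.5793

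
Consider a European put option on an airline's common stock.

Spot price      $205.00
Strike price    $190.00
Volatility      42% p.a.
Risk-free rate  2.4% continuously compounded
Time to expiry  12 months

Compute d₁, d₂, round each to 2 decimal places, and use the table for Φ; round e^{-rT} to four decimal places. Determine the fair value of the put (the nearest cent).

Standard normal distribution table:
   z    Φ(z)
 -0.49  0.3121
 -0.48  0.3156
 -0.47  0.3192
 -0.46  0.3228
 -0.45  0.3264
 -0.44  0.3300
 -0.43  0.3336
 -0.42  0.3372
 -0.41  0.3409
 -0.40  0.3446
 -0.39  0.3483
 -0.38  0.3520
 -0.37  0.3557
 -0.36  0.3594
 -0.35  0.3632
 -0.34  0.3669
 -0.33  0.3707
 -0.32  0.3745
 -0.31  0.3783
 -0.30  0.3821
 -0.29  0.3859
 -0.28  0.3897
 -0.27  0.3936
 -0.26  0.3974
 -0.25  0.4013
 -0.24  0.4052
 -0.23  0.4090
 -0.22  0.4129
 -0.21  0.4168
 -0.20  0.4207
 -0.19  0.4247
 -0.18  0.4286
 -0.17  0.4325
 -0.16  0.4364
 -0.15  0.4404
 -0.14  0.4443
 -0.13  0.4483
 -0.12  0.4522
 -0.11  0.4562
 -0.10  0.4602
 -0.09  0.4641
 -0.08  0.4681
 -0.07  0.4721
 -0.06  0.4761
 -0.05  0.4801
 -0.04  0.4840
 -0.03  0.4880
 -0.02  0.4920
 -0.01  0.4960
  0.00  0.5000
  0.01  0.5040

$23.61

T = 1;  σ√T = 0.4200
d₁ = [ln(205/190) + (0.024 + 0.42²/2)·1] / 0.4200 = [0.0760 + 0.1122] / 0.4200 = 0.4481 → 0.45
d₂ = d₁ − σ√T = 0.4481 − 0.4200 = 0.0281 → 0.03
exp(−rT) = exp(−0.024·1) = 0.9763
P = 190·0.9763·N(-0.03) − 205·N(-0.45) = 190·0.9763·0.4880 − 205·0.3264 = 90.5225 − 66.9120 = 23.6105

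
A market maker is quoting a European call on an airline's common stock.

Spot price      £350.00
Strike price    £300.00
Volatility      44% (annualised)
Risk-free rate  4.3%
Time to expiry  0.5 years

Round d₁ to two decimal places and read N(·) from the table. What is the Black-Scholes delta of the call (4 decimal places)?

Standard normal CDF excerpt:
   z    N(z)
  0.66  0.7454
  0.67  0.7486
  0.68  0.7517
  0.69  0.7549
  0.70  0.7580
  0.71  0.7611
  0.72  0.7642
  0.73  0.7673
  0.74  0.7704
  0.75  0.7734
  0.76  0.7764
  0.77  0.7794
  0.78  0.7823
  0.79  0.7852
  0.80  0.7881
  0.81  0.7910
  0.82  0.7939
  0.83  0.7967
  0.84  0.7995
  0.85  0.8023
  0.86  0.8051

0.7642

σ√T = 0.44·√0.5 = 0.3111
d₁ = [ln(350/300) + (0.043 + 0.44²/2)·0.5] / 0.3111 = [0.1542 + 0.0699] / 0.3111 = 0.7201 → 0.72
N(d₁) = N(0.72) = 0.7642
Δ_call = N(d₁) = 0.7642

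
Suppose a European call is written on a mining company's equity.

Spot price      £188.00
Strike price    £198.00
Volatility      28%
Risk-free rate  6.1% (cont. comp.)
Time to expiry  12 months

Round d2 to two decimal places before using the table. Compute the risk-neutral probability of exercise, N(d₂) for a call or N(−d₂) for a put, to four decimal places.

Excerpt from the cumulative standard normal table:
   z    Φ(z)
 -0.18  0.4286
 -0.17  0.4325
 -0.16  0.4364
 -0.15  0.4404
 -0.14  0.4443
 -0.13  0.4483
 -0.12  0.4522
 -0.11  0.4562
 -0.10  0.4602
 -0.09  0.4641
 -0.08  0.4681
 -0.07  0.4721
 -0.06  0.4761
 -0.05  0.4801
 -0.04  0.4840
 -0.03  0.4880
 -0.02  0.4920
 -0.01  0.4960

0.4562

T = 1;  σ√T = 0.2800
d₁ = [ln(188/198) + (0.061 + 0.28²/2)·1] / 0.2800 = [-0.0518 + 0.1002] / 0.2800 = 0.1728 ≈ 0.17
d₂ = d₁ − σ√T = 0.1728 − 0.2800 = -0.1072 ≈ -0.11
Pr(exercise) under Q = N(d₂) = 0.4562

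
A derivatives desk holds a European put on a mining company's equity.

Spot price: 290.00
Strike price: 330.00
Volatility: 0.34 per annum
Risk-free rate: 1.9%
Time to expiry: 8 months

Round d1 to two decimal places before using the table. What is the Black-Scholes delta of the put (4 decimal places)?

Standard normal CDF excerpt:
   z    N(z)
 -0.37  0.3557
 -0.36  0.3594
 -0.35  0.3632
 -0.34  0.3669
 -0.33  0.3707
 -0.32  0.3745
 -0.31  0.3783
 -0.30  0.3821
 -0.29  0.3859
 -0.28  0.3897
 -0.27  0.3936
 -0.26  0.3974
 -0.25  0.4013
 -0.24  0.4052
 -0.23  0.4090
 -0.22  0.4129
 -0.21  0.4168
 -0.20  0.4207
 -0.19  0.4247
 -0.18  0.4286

-0.6103

σ√T = 0.34 × 0.8165 = 0.2776
d₁ = [ln(290/330) + (0.019 + ½·0.34²)·0.6667] / (σ√T) = (-0.1292 + 0.0512) / 0.2776 = -0.2810 ⇒ -0.28
N(d₁) = N(-0.28) = 0.3897
Δ_put = N(d₁) − 1 = 0.3897 − 1 = -0.6103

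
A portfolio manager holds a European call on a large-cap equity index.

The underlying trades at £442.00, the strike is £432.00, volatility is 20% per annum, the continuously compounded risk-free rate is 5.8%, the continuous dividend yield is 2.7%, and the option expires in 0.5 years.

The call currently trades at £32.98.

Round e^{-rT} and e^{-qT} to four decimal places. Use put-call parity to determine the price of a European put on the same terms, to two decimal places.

£16.55

e^(−qT) = e^(−0.027·0.5) = 0.9866;  e^(−rT) = e^(−0.058·0.5) = 0.9714
Put-call parity: C − P = S·e^(−qT) − K·e^(−rT) = 442·0.9866 − 432·0.9714 = 436.0772 − 419.6448 = 16.4324
P = C − (C − P) = 32.98 − (16.4324) = 16.5476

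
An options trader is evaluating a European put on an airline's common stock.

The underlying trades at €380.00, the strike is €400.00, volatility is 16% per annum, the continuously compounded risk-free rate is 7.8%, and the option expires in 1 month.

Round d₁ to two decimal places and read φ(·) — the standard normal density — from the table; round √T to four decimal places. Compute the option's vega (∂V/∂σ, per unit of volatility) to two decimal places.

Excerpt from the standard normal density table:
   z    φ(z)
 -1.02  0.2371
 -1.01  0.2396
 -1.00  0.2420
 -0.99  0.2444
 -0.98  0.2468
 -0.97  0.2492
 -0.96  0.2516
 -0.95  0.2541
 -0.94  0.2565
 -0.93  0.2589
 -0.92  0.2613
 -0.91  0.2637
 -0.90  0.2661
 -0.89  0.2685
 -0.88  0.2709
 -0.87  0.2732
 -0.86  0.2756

27.88

T = 0.08333;  σ√T = 0.0462
d₁ = [ln(380/400) + (0.078 + 0.16²/2)·0.08333] / 0.0462 = [-0.0513 + 0.0076] / 0.0462 = -0.9467 → -0.95
√T = √0.08333 = 0.2887
φ(d₁) = φ(-0.95) = 0.2541
vega = S·φ(d₁)·√T = 380·0.2541·0.2887 = 27.8763
(The call has the same vega.)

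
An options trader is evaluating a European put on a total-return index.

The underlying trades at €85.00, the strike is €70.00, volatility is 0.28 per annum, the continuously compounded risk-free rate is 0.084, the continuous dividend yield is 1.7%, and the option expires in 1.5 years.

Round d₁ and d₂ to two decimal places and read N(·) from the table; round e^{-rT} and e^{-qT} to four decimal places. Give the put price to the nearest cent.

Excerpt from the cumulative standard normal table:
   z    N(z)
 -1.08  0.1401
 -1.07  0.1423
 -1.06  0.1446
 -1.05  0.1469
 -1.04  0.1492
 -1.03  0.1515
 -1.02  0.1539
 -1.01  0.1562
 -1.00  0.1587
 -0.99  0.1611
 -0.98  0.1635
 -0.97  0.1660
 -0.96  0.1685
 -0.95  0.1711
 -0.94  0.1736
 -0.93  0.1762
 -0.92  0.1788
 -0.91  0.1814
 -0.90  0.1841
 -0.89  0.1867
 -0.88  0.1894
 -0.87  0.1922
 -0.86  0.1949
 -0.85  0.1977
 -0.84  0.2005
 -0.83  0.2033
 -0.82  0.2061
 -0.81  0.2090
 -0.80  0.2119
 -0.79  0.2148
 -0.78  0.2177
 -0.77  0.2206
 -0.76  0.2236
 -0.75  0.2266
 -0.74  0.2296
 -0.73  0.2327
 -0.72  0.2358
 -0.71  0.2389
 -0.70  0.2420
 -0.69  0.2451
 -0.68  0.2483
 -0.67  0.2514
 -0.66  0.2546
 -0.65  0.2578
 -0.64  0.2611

€2.57

T = 1.5;  σ√T = 0.3429
d₁ = [ln(85/70) + (0.084 − 0.017 + 0.28²/2)·1.5] / 0.3429 = [0.1942 + 0.1593] / 0.3429 = 1.0307 → 1.03
d₂ = d₁ − σ√T = 1.0307 − 0.3429 = 0.6878 → 0.69
exp(−qT) = exp(−0.017·1.5) = 0.9748;  exp(−rT) = exp(−0.084·1.5) = 0.8816
P = 70·0.8816·N(-0.69) − 85·0.9748·N(-1.03) = 70·0.8816·0.2451 − 85·0.9748·0.1515 = 15.1256 − 12.5530 = 2.5726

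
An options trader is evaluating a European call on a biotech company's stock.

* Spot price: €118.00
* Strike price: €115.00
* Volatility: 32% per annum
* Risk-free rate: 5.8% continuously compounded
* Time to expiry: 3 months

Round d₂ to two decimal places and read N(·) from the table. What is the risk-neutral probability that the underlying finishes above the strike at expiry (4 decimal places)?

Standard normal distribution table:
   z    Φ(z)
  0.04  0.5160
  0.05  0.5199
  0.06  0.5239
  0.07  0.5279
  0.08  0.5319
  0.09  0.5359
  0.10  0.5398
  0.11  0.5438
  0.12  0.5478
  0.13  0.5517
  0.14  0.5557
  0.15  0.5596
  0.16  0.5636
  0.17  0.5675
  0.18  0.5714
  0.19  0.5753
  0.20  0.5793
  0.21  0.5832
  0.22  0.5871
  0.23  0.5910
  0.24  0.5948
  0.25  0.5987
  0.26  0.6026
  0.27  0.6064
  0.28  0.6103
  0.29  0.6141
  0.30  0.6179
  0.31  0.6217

T = 0.25;  σ√T = 0.1600
d₁ = [ln(118/115) + (0.058 + 0.32²/2)·0.25] / 0.1600 = [0.0258 + 0.0273] / 0.1600 = 0.3316 which rounds to 0.33
d₂ = d₁ − σ√T = 0.3316 − 0.1600 = 0.1716 which rounds to 0.17
Risk-neutral Pr[S_T > K] = N(d₂) = N(0.17) = 0.5675

0.5675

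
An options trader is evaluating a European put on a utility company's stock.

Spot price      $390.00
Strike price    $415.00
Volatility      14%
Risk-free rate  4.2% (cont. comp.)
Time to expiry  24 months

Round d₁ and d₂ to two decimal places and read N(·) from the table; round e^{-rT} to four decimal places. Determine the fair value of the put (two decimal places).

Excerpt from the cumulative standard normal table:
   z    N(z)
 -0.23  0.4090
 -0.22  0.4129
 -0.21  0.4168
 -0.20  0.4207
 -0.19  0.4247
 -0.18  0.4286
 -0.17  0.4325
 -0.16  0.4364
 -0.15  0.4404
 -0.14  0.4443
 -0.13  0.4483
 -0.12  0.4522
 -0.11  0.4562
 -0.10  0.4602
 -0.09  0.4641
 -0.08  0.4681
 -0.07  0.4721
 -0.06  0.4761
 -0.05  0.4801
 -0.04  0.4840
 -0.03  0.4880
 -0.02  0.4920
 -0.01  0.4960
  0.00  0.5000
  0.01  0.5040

σ√T = 0.14 × 1.4142 = 0.1980
d₁ = [ln(390/415) + (0.042 + ½·0.14²)·2] / (σ√T) = (-0.0621 + 0.1036) / 0.1980 = 0.2094 which rounds to 0.21
d₂ = 0.2094 − 0.1980 = 0.0115 which rounds to 0.01
e^(−rT) = e^(−0.042·2) = 0.9194
N(−d₂) = N(-0.01) = 0.4960;  N(−d₁) = N(-0.21) = 0.4168
P = 415·0.9194·0.4960 − 390·0.4168 = 189.2493 − 162.5520 = 26.6973

$26.70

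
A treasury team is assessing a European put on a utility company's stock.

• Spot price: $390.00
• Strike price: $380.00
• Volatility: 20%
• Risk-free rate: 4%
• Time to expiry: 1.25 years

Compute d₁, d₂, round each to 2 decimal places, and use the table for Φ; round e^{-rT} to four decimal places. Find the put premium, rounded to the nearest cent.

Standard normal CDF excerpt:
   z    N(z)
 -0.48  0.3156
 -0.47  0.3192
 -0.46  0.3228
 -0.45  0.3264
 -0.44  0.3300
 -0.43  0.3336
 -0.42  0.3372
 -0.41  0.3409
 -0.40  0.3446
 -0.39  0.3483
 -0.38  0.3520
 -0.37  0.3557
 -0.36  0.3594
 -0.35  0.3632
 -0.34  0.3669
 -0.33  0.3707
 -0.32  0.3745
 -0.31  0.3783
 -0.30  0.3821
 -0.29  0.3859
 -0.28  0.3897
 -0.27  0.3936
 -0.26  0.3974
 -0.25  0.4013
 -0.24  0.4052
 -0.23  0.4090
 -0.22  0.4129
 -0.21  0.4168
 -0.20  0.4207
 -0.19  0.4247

σ√T = 0.2 × 1.1180 = 0.2236
d₁ = [ln(390/380) + (0.04 + 0.2²/2)·1.25] / 0.2236 = [0.0260 + 0.0750] / 0.2236 = 0.4516 → 0.45
d₂ = d₁ − σ√T = 0.4516 − 0.2236 = 0.2280 → 0.23
exp(−rT) = exp(−0.04·1.25) = 0.9512
N(−d₂) = N(-0.23) = 0.4090;  N(−d₁) = N(-0.45) = 0.3264
P = 380·0.9512·0.4090 − 390·0.3264 = 147.8355 − 127.2960 = 20.5395

$20.54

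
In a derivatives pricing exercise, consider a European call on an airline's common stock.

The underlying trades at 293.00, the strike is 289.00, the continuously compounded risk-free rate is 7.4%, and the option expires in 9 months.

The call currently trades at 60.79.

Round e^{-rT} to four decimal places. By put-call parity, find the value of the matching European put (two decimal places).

e^(−rT) = e^(−0.074·0.75) = 0.9460
Put-call parity: C − P = S − K·e^(−rT) = 293 − 289·0.9460 = 293 − 273.3940 = 19.6060
P = C − (C − P) = 60.79 − (19.6060) = 41.1840

41.18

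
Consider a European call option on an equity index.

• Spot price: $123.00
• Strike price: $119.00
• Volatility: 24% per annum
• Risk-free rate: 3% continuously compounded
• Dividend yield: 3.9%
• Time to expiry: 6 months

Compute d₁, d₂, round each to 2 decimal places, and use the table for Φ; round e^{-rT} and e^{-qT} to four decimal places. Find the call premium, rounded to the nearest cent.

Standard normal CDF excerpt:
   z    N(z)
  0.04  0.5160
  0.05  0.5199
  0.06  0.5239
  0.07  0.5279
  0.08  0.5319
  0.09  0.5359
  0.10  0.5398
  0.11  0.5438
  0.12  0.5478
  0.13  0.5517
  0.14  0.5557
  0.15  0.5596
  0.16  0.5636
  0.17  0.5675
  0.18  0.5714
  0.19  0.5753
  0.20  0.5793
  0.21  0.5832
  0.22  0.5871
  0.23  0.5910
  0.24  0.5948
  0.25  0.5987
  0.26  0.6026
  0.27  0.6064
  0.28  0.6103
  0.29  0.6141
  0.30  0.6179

T = 0.5;  σ√T = 0.1697
ln(S/K) + (r − q + σ²/2)T = ln(123/119) + (0.03 − 0.039 + 0.24²/2)·0.5 = 0.0331 + 0.0099 = 0.0430
d₁ = 0.0430 / 0.1697 = 0.2531 → 0.25
d₂ = d₁ − σ√T = 0.2531 − 0.1697 = 0.0834 → 0.08
e^(−qT) = e^(−0.039·0.5) = 0.9807;  e^(−rT) = e^(−0.03·0.5) = 0.9851
N(d₁) = N(0.25) = 0.5987;  N(d₂) = N(0.08) = 0.5319
C = 123·0.9807·0.5987 − 119·0.9851·0.5319 = 72.2188 − 62.3530 = 9.8659

$9.87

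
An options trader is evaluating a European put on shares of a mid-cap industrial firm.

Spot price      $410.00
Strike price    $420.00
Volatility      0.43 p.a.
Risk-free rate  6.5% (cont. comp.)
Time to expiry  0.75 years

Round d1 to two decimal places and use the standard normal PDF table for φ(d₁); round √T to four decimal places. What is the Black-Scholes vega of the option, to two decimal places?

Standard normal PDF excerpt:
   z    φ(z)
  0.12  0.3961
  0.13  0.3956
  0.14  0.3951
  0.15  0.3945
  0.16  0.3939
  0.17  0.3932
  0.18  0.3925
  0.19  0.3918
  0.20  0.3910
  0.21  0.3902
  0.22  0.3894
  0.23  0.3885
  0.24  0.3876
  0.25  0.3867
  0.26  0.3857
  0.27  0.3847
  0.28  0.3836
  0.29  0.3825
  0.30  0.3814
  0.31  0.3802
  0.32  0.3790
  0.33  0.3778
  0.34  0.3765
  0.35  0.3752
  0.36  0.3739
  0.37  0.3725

137.30

σ√T = 0.43 × 0.8660 = 0.3724
d₁ = [ln(410/420) + (0.065 + 0.43²/2)·0.75] / 0.3724 = [-0.0241 + 0.1181] / 0.3724 = 0.2524 which rounds to 0.25
√T = √0.75 = 0.8660
φ(d₁) = φ(0.25) = 0.3867
vega = S·φ(d₁)·√T = 410·0.3867·0.8660 = 137.3017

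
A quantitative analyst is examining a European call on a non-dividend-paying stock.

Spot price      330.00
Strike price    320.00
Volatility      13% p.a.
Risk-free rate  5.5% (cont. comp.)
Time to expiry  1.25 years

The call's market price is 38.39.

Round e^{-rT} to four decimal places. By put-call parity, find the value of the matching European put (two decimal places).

7.14

e^(−rT) = e^(−0.055·1.25) = 0.9336
Put-call parity: C − P = S − K·e^(−rT) = 330 − 320·0.9336 = 330 − 298.7520 = 31.2480
P = C − (C − P) = 38.39 − (31.2480) = 7.1420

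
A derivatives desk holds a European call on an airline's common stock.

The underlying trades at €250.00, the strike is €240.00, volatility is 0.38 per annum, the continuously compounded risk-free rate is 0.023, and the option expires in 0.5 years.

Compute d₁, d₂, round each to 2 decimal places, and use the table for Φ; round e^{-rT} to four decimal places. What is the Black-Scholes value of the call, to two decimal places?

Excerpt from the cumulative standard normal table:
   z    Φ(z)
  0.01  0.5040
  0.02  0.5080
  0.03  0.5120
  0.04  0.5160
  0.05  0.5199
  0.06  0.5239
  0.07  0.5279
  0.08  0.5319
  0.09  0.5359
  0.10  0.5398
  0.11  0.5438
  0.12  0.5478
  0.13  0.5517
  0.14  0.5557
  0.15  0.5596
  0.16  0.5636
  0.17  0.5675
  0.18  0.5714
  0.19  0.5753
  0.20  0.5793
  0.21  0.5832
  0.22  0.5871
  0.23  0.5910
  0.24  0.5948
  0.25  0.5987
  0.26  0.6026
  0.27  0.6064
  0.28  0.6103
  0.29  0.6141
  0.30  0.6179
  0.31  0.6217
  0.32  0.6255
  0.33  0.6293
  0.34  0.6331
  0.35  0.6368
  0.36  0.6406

σ√T = 0.38 × 0.7071 = 0.2687
ln(S/K) + (r + σ²/2)T = ln(250/240) + (0.023 + 0.38²/2)·0.5 = 0.0408 + 0.0476 = 0.0884
d₁ = 0.0884 / 0.2687 = 0.3291 ⇒ 0.33
d₂ = d₁ − σ√T = 0.3291 − 0.2687 = 0.0604 ⇒ 0.06
exp(−rT) = exp(−0.023·0.5) = 0.9886
N(d₁) = N(0.33) = 0.6293;  N(d₂) = N(0.06) = 0.5239
C = 250·0.6293 − 240·0.9886·0.5239 = 157.3250 − 124.3026 = 33.0224

€33.02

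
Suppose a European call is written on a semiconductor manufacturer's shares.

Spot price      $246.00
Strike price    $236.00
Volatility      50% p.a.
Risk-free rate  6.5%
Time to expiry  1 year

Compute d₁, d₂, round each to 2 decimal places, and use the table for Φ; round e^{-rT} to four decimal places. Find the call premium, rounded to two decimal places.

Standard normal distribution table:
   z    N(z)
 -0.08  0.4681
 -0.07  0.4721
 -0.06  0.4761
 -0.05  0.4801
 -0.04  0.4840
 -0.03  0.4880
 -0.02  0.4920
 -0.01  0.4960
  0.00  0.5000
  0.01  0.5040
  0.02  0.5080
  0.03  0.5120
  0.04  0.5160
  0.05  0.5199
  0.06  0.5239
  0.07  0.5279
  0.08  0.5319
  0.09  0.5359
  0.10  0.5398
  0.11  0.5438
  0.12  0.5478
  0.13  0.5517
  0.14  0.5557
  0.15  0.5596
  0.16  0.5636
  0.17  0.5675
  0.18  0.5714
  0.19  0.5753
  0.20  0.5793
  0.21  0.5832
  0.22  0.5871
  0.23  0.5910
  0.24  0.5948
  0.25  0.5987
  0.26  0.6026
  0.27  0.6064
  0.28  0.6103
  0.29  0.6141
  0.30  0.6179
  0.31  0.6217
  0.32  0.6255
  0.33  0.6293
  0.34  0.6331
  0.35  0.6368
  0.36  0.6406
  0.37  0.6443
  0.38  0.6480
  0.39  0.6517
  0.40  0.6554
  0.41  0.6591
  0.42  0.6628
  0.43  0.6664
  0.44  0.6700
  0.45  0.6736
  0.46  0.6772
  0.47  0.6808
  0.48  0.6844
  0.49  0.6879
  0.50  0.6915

σ√T = 0.5·√1 = 0.5000
d₁ = [ln(246/236) + (0.065 + ½·0.5²)·1] / (σ√T) = (0.0415 + 0.1900) / 0.5000 = 0.4630 which rounds to 0.46
d₂ = 0.4630 − 0.5000 = -0.0370 which rounds to -0.04
e^(−rT) = e^(−0.065·1) = 0.9371
C = 246·N(0.46) − 236·0.9371·N(-0.04) = 246·0.6772 − 236·0.9371·0.4840 = 166.5912 − 107.0393 = 59.5519

$59.55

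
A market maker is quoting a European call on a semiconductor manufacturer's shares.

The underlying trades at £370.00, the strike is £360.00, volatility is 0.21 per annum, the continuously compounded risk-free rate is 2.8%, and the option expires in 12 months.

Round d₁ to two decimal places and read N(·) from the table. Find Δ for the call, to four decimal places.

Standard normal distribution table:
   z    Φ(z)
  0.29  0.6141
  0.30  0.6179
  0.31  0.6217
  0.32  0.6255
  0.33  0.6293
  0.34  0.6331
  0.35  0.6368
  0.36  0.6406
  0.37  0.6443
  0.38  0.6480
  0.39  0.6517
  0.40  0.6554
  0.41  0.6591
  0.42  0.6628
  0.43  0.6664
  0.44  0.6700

σ√T = 0.21·√1 = 0.2100
d₁ = [ln(370/360) + (0.028 + ½·0.21²)·1] / (σ√T) = (0.0274 + 0.0500) / 0.2100 = 0.3688 ≈ 0.37
N(d₁) = N(0.37) = 0.6443
Δ_call = N(d₁) = 0.6443

0.6443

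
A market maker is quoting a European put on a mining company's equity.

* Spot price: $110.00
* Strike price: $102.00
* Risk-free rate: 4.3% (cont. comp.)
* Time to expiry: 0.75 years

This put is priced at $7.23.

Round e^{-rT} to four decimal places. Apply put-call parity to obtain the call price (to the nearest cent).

$18.46

exp(−rT) = exp(−0.043·0.75) = 0.9683
Put-call parity: C − P = S − K·e^(−rT) = 110 − 102·0.9683 = 110 − 98.7666 = 11.2334
C = P + (C − P) = 7.23 + (11.2334) = 18.4634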